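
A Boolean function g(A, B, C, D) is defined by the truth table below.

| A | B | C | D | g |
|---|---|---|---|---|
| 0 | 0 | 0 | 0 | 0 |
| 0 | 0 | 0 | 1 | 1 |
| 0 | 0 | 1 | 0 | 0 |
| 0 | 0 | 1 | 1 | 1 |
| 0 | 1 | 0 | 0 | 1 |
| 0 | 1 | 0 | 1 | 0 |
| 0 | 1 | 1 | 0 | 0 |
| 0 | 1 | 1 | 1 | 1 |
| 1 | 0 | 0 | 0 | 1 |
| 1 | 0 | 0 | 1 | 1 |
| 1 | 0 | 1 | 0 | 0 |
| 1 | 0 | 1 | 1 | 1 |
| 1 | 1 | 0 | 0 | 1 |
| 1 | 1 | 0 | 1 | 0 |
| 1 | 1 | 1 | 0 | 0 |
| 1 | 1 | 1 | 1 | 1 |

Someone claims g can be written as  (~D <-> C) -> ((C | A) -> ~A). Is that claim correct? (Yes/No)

Check the formula against g row by row:
  A=0, B=0, C=0, D=0: formula gives 1, but g = 0 ✗
Row (0,0,0,0) is a counterexample, so the formula is not equivalent to g.

No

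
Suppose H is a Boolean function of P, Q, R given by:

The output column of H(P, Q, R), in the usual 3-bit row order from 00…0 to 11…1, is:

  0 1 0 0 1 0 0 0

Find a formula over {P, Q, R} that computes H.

The 1-rows are (0,0,1), (1,0,0). Each contributes one minterm — ¬P·¬Q·R; P·¬Q·¬R — and their disjunction is a sum-of-products form of H.

H(P, Q, R) = ((~P & ~Q) & R) | ((P & ~Q) & ~R)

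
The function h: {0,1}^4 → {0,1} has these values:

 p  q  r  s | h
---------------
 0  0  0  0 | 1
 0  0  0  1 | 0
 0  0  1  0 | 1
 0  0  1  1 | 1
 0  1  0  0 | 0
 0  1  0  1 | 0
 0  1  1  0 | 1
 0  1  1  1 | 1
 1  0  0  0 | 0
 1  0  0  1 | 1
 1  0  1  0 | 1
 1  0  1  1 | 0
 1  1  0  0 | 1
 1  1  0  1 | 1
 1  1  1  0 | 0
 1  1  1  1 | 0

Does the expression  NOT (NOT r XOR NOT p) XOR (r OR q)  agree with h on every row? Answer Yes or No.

Test each input against both h and the formula:
  p=0, q=0, r=0, s=0: formula gives 1, h = 1 ✓
  p=0, q=0, r=0, s=1: formula gives 1, but h = 0 ✗
Row (0,0,0,1) is a counterexample, so the formula is not equivalent to h.

No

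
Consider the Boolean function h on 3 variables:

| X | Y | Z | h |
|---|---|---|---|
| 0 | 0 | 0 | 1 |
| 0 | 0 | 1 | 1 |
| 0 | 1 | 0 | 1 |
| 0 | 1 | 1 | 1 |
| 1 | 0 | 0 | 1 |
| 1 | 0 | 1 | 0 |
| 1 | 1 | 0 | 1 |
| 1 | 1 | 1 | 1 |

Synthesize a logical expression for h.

Only row (1,0,1) gives 0. So h is 1 everywhere except there — the complement of the minterm X·¬Y·Z.

h(X, Y, Z) = ((X · Y') · Z)'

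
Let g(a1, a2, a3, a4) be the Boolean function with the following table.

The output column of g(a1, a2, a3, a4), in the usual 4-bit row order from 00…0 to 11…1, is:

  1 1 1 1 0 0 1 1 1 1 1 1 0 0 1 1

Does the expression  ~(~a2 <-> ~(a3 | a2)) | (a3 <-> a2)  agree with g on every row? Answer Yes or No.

Evaluate ~(~a2 <-> ~(a3 | a2)) | (a3 <-> a2) on each row and compare to g:
  a1=0, a2=0, a3=0, a4=0: formula gives 1, g = 1 ✓
  a1=0, a2=0, a3=0, a4=1: formula gives 1, g = 1 ✓
  a1=0, a2=0, a3=1, a4=0: formula gives 1, g = 1 ✓
  a1=0, a2=0, a3=1, a4=1: formula gives 1, g = 1 ✓
  …and likewise for the remaining 12 rows.
No disagreement on any input; they are logically equivalent.

Yes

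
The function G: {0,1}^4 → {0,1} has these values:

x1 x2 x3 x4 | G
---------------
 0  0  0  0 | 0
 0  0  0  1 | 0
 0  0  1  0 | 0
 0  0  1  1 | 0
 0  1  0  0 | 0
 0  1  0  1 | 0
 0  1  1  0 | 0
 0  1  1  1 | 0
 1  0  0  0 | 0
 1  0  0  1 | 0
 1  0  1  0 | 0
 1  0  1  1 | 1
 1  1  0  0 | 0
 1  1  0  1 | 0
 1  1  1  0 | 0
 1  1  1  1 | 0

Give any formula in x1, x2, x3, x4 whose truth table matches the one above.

G(x1, x2, x3, x4) = ((x1 AND NOT x2) AND x3) AND x4

G is 1 on exactly one input, (1,0,1,1), whose minterm is x1·¬x2·x3·x4. So G is just that conjunction.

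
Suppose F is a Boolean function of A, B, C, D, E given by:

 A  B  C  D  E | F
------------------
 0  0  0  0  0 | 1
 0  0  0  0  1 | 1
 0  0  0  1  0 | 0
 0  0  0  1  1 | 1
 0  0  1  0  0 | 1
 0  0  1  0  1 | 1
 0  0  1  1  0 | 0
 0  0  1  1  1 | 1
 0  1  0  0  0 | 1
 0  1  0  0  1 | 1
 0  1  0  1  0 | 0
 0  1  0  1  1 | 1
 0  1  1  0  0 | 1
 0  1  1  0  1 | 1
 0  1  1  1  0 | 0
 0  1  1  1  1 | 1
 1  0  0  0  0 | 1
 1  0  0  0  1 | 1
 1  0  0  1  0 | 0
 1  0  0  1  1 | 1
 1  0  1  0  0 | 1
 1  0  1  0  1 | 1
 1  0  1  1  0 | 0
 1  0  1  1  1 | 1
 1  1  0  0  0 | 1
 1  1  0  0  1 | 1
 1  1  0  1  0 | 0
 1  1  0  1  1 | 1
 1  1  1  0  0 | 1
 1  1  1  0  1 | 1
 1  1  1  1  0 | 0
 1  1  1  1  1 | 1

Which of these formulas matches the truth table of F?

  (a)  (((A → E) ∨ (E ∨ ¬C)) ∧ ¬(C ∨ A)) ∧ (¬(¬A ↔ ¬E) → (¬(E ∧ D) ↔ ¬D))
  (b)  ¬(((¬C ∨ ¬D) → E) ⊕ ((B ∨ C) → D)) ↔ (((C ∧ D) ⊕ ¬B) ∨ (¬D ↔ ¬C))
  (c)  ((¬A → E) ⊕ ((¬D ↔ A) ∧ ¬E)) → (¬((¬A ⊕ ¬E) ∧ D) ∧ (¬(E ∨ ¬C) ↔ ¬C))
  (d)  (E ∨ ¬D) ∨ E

(a): at (0,0,0,1,0) it gives 1, but F = 0 — eliminated.
(b): at (0,0,0,0,0) it gives 0, but F = 1 — eliminated.
(c): at (0,0,0,0,1) it gives 0, but F = 1 — eliminated.
Only (d) survives; checking it on all 32 rows confirms it matches F.

d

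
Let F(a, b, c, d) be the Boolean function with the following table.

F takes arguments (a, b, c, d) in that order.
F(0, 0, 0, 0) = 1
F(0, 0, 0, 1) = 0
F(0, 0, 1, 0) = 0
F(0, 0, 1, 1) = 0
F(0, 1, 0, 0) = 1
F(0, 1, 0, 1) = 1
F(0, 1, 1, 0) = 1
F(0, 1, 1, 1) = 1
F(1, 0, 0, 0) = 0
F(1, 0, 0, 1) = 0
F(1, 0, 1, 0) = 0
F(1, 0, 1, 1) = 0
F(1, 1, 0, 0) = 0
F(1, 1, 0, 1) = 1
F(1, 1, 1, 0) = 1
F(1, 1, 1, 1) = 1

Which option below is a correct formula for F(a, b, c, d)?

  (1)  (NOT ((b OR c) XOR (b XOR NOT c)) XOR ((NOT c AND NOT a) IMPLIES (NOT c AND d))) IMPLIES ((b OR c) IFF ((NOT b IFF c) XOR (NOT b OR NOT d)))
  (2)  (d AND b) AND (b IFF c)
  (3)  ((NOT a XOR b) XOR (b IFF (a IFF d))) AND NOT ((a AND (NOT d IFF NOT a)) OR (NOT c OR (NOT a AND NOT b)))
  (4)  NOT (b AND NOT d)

1

(2) disagrees with F on (0,0,0,0) (formula → 0, table → 1); rule it out.
(3) disagrees with F on (0,0,0,0) (formula → 0, table → 1); rule it out.
(4) disagrees with F on (0,0,0,1) (formula → 1, table → 0); rule it out.
(1) is the remaining candidate, and it agrees with F on all 16 inputs.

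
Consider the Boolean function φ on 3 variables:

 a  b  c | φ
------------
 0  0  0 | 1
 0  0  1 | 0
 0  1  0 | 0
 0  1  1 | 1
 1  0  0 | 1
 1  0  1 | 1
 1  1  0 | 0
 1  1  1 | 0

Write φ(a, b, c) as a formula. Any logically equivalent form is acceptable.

φ(a, b, c) = ((((¬a ∧ ¬b) ∧ ¬c) ∨ ((¬a ∧ b) ∧ c)) ∨ ((a ∧ ¬b) ∧ ¬c)) ∨ ((a ∧ ¬b) ∧ c)

The 1-rows are (0,0,0), (0,1,1), (1,0,0), (1,0,1). Each contributes one minterm — ¬a·¬b·¬c; ¬a·b·c; a·¬b·¬c; a·¬b·c — and their disjunction is a sum-of-products form of φ.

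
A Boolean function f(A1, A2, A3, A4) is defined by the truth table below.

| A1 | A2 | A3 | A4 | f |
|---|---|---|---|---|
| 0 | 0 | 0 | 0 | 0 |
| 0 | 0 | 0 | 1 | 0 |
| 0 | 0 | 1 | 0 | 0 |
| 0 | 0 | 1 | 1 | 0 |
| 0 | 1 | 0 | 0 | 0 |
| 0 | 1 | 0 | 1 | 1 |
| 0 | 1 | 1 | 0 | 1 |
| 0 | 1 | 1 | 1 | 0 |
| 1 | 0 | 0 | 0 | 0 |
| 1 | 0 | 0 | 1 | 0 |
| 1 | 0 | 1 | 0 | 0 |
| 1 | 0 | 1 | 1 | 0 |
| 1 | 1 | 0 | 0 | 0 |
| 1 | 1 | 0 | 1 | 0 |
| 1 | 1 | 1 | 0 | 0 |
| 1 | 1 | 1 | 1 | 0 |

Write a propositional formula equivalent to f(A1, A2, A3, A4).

f(A1, A2, A3, A4) = (((NOT A1 AND A2) AND NOT A3) AND A4) OR (((NOT A1 AND A2) AND A3) AND NOT A4)

f=1 on 2 inputs: (0,1,0,1), (0,1,1,0). Reading each as a conjunction of literals (¬A1·A2·¬A3·A4, ¬A1·A2·A3·¬A4) and taking the OR gives the canonical DNF.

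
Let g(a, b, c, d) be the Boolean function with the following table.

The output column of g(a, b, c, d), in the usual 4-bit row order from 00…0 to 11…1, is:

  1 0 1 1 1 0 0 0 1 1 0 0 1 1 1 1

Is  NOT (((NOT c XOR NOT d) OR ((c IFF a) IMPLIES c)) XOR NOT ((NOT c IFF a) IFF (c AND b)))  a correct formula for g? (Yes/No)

Test each input against both g and the formula:
  a=0, b=0, c=0, d=0: formula gives 1, g = 1 ✓
  a=0, b=0, c=0, d=1: formula gives 0, g = 0 ✓
  a=0, b=0, c=1, d=0: formula gives 1, g = 1 ✓
  a=0, b=0, c=1, d=1: formula gives 1, g = 1 ✓
  … (the remaining 12 rows also agree.)
Every row agrees, so the formula is equivalent.

Yes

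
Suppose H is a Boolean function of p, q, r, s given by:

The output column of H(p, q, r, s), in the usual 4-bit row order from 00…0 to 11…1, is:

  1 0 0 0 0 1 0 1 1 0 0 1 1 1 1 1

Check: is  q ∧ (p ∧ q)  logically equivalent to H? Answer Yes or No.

No

Check the formula against H row by row:
  p=0, q=0, r=0, s=0: formula gives 0, but H = 1 ✗
Since they disagree at (0,0,0,0), the expression is not a correct formula for H.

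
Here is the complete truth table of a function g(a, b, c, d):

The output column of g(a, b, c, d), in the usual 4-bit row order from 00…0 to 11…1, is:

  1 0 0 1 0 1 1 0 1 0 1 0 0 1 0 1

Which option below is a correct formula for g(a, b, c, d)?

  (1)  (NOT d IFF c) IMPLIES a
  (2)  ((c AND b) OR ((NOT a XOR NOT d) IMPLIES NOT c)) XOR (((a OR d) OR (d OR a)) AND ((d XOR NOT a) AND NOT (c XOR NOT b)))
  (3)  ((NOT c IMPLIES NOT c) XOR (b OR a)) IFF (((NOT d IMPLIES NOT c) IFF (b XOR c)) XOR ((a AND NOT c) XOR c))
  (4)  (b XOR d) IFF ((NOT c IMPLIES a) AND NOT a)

(1) fails at (0,1,0,0): the formula yields 1, g is 0.
(2) fails at (0,0,0,1): the formula yields 1, g is 0.
(3) fails at (0,0,0,0): the formula yields 0, g is 1.
(4) is the remaining candidate, and it agrees with g on all 16 inputs.

4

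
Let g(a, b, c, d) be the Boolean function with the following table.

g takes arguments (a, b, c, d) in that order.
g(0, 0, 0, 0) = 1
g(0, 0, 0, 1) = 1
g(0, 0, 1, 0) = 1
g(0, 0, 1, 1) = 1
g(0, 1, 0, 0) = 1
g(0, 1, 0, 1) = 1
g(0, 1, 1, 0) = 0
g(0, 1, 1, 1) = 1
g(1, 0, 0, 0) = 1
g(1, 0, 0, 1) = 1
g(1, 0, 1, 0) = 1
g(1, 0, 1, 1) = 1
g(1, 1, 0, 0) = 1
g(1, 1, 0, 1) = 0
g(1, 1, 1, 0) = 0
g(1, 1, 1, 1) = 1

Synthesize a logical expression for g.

g(a, b, c, d) = ¬(((((¬a ∧ b) ∧ c) ∧ ¬d) ∨ (((a ∧ b) ∧ ¬c) ∧ d)) ∨ (((a ∧ b) ∧ c) ∧ ¬d))

There are just 3 zero rows: (0,1,1,0), (1,1,0,1), (1,1,1,0). Their minterms are ¬a·b·c·¬d, a·b·¬c·d, a·b·c·¬d; the OR of those covers precisely the 0-outputs, and negating it yields g.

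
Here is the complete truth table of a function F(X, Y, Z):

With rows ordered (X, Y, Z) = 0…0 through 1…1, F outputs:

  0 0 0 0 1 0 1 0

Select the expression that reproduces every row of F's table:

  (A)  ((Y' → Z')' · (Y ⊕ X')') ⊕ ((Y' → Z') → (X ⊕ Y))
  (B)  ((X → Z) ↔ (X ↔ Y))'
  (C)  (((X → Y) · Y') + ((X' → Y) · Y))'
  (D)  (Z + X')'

D

(A) disagrees with F on (0,0,1) (formula → 1, table → 0); rule it out.
(B) disagrees with F on (0,1,0) (formula → 1, table → 0); rule it out.
(C) disagrees with F on (1,0,1) (formula → 1, table → 0); rule it out.
Only (D) survives; checking it on all 8 rows confirms it matches F.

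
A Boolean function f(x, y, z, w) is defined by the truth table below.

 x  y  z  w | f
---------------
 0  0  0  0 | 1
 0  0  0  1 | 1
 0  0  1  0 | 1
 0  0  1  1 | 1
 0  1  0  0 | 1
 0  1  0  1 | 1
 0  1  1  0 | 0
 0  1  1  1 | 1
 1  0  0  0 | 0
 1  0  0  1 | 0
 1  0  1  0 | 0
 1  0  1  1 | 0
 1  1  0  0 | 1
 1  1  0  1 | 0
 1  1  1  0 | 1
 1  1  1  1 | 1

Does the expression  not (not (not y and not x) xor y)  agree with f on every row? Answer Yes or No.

No

Evaluate not (not (not y and not x) xor y) on each row and compare to f:
  x=0, y=0, z=0, w=0: formula gives 1, f = 1 ✓
  x=0, y=0, z=0, w=1: formula gives 1, f = 1 ✓
  x=0, y=0, z=1, w=0: formula gives 1, f = 1 ✓
  x=0, y=0, z=1, w=1: formula gives 1, f = 1 ✓
  …
  x=0, y=1, z=1, w=0: formula gives 1, but f = 0 ✗
Row (0,1,1,0) is a counterexample, so the formula is not equivalent to f.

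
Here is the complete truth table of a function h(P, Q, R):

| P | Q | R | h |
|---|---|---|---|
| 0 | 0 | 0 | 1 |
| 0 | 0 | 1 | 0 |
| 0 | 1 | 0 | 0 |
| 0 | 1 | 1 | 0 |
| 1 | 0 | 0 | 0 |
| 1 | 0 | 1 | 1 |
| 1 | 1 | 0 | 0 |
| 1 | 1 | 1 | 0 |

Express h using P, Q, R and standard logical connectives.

h=1 on 2 inputs: (0,0,0), (1,0,1). Reading each as a conjunction of literals (¬P·¬Q·¬R, P·¬Q·R) and taking the OR gives the canonical DNF.

h(P, Q, R) = ((¬P ∧ ¬Q) ∧ ¬R) ∨ ((P ∧ ¬Q) ∧ R)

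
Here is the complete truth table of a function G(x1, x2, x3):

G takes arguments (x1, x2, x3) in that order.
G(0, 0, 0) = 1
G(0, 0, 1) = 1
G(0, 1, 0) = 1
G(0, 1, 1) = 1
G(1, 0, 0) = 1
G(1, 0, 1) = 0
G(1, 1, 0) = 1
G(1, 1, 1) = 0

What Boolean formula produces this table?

G(x1, x2, x3) = not (((x1 and not x2) and x3) or ((x1 and x2) and x3))

There are just 2 zero rows: (1,0,1), (1,1,1). Their minterms are x1·¬x2·x3, x1·x2·x3; the OR of those covers precisely the 0-outputs, and negating it yields G.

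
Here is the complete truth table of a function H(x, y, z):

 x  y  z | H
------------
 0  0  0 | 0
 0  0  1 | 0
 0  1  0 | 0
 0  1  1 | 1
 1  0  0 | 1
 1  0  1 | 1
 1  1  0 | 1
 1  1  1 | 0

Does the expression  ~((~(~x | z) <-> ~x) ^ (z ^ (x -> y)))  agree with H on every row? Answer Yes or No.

Test each input against both H and the formula:
  x=0, y=0, z=0: formula gives 0, H = 0 ✓
  x=0, y=0, z=1: formula gives 1, but H = 0 ✗
Since they disagree at (0,0,1), the expression is not a correct formula for H.

No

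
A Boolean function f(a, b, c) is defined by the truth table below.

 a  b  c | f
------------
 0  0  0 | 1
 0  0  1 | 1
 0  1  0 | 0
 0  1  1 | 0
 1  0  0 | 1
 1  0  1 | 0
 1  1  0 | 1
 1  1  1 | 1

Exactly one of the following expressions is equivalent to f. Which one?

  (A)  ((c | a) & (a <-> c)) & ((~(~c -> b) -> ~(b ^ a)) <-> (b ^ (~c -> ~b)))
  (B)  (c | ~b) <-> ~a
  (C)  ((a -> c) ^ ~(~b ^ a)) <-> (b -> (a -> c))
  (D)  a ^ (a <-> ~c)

(A) fails at (0,0,0): the formula yields 0, f is 1.
(B) fails at (0,1,1): the formula yields 1, f is 0.
(D) fails at (0,0,0): the formula yields 0, f is 1.
Only (C) survives; checking it on all 8 rows confirms it matches f.

C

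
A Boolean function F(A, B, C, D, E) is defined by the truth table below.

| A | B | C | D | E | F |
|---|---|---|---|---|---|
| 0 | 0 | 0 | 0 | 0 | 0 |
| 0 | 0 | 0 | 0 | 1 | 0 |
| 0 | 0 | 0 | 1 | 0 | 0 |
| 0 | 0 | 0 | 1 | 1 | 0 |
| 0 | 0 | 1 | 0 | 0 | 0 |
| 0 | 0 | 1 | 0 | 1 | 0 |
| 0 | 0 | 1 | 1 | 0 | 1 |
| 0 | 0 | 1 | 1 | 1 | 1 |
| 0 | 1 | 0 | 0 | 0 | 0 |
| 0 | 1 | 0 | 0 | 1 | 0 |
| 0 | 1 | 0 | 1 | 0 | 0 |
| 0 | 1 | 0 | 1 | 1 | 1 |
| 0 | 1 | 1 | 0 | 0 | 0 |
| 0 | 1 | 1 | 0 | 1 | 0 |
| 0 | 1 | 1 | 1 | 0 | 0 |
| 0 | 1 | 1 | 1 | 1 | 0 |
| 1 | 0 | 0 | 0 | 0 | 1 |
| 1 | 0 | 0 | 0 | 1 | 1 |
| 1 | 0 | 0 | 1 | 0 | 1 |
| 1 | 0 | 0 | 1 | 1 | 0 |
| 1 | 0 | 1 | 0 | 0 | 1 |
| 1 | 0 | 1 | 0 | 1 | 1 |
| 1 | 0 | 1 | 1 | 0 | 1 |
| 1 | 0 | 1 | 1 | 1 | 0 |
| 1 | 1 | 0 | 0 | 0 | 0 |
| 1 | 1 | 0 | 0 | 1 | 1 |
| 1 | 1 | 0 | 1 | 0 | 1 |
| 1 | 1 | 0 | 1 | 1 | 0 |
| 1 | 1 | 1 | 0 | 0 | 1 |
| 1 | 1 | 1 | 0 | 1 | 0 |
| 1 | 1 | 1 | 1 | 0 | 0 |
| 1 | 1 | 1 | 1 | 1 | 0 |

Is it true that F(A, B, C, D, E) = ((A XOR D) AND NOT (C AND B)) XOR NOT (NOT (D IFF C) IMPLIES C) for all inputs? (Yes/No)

Evaluate ((A XOR D) AND NOT (C AND B)) XOR NOT (NOT (D IFF C) IMPLIES C) on each row and compare to F:
  A=0, B=0, C=0, D=0, E=0: formula gives 0, F = 0 ✓
  A=0, B=0, C=0, D=0, E=1: formula gives 0, F = 0 ✓
  A=0, B=0, C=0, D=1, E=0: formula gives 0, F = 0 ✓
  A=0, B=0, C=0, D=1, E=1: formula gives 0, F = 0 ✓
  …
  A=0, B=1, C=0, D=1, E=1: formula gives 0, but F = 1 ✗
Since they disagree at (0,1,0,1,1), the expression is not a correct formula for F.

No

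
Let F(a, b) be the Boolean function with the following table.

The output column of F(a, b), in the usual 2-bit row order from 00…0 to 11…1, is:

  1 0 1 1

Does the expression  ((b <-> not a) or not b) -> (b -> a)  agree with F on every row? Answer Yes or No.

Yes

Evaluate ((b <-> not a) or not b) -> (b -> a) on each row and compare to F:
  a=0, b=0: formula gives 1, F = 1 ✓
  a=0, b=1: formula gives 0, F = 0 ✓
  a=1, b=0: formula gives 1, F = 1 ✓
  a=1, b=1: formula gives 1, F = 1 ✓
All 4 rows match — the expression computes F exactly.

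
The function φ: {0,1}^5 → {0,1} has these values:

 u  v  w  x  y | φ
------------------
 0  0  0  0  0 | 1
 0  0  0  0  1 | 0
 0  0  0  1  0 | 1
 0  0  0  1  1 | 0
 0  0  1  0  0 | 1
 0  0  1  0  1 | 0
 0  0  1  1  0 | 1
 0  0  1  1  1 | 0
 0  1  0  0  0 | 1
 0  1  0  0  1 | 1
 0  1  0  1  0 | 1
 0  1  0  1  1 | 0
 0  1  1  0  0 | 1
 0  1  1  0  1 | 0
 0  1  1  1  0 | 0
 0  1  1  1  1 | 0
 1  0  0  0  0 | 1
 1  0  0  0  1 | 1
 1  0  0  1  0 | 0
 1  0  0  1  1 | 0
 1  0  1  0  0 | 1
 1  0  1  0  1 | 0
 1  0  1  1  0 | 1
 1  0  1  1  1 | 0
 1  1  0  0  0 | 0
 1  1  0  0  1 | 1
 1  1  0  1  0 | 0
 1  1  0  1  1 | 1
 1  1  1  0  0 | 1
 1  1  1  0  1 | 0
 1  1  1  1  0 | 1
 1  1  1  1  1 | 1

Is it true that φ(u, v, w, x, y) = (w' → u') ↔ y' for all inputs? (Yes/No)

No

Check the formula against φ row by row:
  u=0, v=0, w=0, x=0, y=0: formula gives 1, φ = 1 ✓
  u=0, v=0, w=0, x=0, y=1: formula gives 0, φ = 0 ✓
  u=0, v=0, w=0, x=1, y=0: formula gives 1, φ = 1 ✓
  u=0, v=0, w=0, x=1, y=1: formula gives 0, φ = 0 ✓
  …
  u=0, v=1, w=0, x=0, y=1: formula gives 0, but φ = 1 ✗
Row (0,1,0,0,1) is a counterexample, so the formula is not equivalent to φ.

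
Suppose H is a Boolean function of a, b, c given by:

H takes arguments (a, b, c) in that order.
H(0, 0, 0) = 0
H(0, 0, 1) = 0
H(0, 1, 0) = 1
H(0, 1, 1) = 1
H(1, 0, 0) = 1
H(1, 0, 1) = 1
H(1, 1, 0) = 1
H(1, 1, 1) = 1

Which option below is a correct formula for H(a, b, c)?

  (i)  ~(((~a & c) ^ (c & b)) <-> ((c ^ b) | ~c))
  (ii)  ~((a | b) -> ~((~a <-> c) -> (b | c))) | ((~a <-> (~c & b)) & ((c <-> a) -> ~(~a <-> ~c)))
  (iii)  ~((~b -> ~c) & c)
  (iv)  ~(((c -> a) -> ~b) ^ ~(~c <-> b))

ii

(i) fails at (0,0,0): the formula yields 1, H is 0.
(iii) fails at (0,0,0): the formula yields 1, H is 0.
(iv) fails at (0,0,0): the formula yields 1, H is 0.
Only (ii) survives; checking it on all 8 rows confirms it matches H.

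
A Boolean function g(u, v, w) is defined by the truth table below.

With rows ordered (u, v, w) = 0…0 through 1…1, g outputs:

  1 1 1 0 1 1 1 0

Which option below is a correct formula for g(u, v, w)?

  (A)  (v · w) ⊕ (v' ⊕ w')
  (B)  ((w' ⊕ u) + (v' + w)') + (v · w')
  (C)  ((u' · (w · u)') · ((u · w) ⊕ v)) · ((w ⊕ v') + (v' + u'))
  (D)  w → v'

D

(A) disagrees with g on (0,0,0) (formula → 0, table → 1); rule it out.
(B) disagrees with g on (0,0,1) (formula → 0, table → 1); rule it out.
(C) disagrees with g on (0,0,0) (formula → 0, table → 1); rule it out.
Only (D) survives; checking it on all 8 rows confirms it matches g.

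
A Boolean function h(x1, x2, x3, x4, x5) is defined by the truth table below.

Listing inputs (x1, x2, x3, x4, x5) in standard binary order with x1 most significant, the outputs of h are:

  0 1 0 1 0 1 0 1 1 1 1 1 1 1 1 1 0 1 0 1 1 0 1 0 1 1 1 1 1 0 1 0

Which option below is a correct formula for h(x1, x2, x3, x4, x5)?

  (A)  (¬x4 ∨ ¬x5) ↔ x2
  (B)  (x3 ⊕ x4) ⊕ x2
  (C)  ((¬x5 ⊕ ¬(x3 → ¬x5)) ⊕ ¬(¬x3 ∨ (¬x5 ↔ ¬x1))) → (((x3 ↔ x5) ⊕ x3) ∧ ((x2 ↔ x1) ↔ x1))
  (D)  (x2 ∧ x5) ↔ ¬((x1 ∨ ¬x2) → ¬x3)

C

(A): at (0,0,0,0,1) it gives 0, but h = 1 — eliminated.
(B): at (0,0,0,0,1) it gives 0, but h = 1 — eliminated.
(D): at (0,0,0,0,0) it gives 1, but h = 0 — eliminated.
That leaves (C). Evaluating it on every row reproduces the table of h exactly.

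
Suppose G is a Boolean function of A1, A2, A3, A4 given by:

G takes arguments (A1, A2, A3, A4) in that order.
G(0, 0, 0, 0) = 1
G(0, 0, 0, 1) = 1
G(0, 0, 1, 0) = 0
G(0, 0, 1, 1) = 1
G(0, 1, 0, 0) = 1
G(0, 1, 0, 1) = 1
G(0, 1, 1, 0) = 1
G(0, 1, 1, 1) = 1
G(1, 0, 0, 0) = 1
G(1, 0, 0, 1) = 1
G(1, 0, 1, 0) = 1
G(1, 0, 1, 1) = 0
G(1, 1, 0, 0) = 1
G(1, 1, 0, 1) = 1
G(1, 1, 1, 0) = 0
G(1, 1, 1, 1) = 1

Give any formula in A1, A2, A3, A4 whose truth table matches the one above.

G(A1, A2, A3, A4) = ¬(((((¬A1 ∧ ¬A2) ∧ A3) ∧ ¬A4) ∨ (((A1 ∧ ¬A2) ∧ A3) ∧ A4)) ∨ (((A1 ∧ A2) ∧ A3) ∧ ¬A4))

There are just 3 zero rows: (0,0,1,0), (1,0,1,1), (1,1,1,0). Their minterms are ¬A1·¬A2·A3·¬A4, A1·¬A2·A3·A4, A1·A2·A3·¬A4; the OR of those covers precisely the 0-outputs, and negating it yields G.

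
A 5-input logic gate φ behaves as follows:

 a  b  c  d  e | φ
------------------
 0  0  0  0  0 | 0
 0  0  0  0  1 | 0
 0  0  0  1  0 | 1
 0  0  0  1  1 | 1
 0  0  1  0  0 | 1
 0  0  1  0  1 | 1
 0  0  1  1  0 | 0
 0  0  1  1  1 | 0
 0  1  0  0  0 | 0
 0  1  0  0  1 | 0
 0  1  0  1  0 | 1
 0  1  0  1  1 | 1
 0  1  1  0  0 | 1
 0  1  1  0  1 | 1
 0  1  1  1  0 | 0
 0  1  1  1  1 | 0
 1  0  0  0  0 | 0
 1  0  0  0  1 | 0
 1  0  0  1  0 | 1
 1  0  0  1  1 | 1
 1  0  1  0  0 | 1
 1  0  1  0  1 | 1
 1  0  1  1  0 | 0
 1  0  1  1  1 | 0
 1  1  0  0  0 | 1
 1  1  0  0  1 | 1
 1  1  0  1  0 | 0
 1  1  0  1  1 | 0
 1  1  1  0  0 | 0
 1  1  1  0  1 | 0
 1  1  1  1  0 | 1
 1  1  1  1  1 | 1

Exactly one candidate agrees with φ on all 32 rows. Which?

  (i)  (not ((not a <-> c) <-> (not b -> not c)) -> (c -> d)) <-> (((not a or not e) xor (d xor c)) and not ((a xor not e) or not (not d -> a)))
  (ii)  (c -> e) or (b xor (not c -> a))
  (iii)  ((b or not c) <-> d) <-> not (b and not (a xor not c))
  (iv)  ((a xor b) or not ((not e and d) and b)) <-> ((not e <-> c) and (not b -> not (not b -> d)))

iii

(i) fails at (0,0,0,1,0): the formula yields 0, φ is 1.
(ii) fails at (0,0,0,0,0): the formula yields 1, φ is 0.
(iv) fails at (0,0,0,0,1): the formula yields 1, φ is 0.
That leaves (iii). Evaluating it on every row reproduces the table of φ exactly.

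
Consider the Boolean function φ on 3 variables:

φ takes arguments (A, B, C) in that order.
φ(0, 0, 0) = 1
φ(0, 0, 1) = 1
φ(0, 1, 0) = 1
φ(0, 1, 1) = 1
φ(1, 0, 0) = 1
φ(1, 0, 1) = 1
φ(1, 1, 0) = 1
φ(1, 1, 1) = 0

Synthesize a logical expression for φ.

The output is 0 only when every input is 1 — NAND of all inputs.

φ(A, B, C) = NOT ((A AND B) AND C)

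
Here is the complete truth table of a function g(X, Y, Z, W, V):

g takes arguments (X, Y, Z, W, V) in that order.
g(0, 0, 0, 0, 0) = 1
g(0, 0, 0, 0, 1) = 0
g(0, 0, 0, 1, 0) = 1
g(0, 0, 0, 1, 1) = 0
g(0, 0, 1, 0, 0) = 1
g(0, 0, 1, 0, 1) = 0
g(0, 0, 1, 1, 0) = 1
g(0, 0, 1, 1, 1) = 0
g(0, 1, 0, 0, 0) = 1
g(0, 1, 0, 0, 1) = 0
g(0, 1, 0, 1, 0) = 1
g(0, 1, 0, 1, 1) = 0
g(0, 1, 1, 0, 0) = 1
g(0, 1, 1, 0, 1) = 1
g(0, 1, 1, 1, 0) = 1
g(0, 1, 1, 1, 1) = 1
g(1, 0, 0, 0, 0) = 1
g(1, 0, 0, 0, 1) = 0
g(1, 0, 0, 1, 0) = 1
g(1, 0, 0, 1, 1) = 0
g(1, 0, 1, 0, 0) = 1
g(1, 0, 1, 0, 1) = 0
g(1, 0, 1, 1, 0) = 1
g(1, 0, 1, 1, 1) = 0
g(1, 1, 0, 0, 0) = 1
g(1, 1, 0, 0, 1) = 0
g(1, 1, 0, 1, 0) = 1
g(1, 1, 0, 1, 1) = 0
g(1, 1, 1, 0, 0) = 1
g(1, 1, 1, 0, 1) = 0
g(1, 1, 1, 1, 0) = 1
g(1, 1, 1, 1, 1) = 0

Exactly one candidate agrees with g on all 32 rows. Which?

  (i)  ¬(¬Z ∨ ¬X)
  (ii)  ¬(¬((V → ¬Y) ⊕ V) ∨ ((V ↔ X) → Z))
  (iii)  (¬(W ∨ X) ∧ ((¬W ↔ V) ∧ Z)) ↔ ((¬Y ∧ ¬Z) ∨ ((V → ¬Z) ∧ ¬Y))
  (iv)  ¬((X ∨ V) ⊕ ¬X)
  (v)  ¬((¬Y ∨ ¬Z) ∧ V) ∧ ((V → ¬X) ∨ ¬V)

(i) disagrees with g on (0,0,0,0,0) (formula → 0, table → 1); rule it out.
(ii) disagrees with g on (0,0,1,0,0) (formula → 0, table → 1); rule it out.
(iii) disagrees with g on (0,0,0,0,0) (formula → 0, table → 1); rule it out.
(iv) disagrees with g on (0,0,0,0,0) (formula → 0, table → 1); rule it out.
Only (v) survives; checking it on all 32 rows confirms it matches g.

v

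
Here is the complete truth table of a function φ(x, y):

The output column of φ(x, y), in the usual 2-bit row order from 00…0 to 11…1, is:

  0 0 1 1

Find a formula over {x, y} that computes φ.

The output simply equals x.

φ(x, y) = x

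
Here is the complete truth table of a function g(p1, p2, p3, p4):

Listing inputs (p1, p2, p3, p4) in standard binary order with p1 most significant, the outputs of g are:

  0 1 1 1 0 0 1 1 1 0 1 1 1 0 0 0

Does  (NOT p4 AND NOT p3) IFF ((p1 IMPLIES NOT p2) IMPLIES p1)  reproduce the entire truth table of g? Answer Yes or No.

Check the formula against g row by row:
  p1=0, p2=0, p3=0, p4=0: formula gives 0, g = 0 ✓
  p1=0, p2=0, p3=0, p4=1: formula gives 1, g = 1 ✓
  p1=0, p2=0, p3=1, p4=0: formula gives 1, g = 1 ✓
  p1=0, p2=0, p3=1, p4=1: formula gives 1, g = 1 ✓
  …
  p1=0, p2=1, p3=0, p4=1: formula gives 1, but g = 0 ✗
Since they disagree at (0,1,0,1), the expression is not a correct formula for g.

No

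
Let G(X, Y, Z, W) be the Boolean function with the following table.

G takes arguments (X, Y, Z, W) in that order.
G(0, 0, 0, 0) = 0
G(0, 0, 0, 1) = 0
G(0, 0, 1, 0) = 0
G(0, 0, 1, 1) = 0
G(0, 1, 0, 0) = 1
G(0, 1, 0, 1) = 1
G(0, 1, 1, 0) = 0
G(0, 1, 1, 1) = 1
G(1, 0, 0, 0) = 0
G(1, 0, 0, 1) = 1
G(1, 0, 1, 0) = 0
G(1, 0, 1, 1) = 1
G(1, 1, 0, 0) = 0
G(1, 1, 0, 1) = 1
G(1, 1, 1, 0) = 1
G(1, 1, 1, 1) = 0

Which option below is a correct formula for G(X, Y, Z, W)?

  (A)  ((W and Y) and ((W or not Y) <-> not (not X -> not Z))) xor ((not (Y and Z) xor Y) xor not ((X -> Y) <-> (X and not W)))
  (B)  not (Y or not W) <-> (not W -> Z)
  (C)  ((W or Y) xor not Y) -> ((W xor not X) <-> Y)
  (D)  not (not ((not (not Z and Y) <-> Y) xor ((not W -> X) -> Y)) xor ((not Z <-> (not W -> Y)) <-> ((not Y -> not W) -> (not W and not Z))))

(B): at (0,0,0,0) it gives 1, but G = 0 — eliminated.
(C): at (0,0,0,1) it gives 1, but G = 0 — eliminated.
(D): at (0,0,0,0) it gives 1, but G = 0 — eliminated.
Only (A) survives; checking it on all 16 rows confirms it matches G.

A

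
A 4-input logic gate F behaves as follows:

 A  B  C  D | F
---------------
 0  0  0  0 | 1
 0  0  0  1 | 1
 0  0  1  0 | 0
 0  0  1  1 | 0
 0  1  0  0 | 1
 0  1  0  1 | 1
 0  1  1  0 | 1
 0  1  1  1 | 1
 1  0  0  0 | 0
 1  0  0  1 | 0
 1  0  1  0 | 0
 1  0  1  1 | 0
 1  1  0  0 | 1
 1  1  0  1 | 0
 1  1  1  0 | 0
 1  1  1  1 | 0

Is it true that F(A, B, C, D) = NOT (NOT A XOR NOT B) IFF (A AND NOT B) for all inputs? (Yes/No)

No

Check the formula against F row by row:
  A=0, B=0, C=0, D=0: formula gives 0, but F = 1 ✗
Since they disagree at (0,0,0,0), the expression is not a correct formula for F.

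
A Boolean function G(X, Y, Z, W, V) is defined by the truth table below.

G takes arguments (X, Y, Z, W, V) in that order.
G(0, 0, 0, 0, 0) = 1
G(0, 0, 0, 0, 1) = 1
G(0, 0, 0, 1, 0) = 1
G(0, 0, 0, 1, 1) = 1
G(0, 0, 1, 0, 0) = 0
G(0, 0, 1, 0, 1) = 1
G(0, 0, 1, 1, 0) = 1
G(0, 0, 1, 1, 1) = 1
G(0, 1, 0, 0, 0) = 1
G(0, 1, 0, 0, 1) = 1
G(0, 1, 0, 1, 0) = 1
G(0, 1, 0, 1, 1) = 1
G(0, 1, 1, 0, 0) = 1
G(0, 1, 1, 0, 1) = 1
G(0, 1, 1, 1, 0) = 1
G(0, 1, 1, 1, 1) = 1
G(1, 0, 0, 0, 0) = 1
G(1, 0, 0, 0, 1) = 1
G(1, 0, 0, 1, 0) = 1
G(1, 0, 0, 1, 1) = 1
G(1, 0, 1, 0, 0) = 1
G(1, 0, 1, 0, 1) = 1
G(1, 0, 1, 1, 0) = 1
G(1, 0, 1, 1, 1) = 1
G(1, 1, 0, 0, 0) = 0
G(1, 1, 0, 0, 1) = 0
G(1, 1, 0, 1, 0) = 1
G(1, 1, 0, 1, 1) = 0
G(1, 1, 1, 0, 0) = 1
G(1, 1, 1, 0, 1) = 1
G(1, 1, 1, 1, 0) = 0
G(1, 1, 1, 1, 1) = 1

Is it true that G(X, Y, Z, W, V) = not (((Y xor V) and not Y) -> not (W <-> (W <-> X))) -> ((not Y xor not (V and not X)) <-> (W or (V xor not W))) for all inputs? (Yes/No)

No

Test each input against both G and the formula:
  X=0, Y=0, Z=0, W=0, V=0: formula gives 1, G = 1 ✓
  X=0, Y=0, Z=0, W=0, V=1: formula gives 1, G = 1 ✓
  X=0, Y=0, Z=0, W=1, V=0: formula gives 1, G = 1 ✓
  X=0, Y=0, Z=0, W=1, V=1: formula gives 1, G = 1 ✓
  X=0, Y=0, Z=1, W=0, V=0: formula gives 1, but G = 0 ✗
A single disagreement suffices: at (0,0,1,0,0) they differ, so the formula does not compute G.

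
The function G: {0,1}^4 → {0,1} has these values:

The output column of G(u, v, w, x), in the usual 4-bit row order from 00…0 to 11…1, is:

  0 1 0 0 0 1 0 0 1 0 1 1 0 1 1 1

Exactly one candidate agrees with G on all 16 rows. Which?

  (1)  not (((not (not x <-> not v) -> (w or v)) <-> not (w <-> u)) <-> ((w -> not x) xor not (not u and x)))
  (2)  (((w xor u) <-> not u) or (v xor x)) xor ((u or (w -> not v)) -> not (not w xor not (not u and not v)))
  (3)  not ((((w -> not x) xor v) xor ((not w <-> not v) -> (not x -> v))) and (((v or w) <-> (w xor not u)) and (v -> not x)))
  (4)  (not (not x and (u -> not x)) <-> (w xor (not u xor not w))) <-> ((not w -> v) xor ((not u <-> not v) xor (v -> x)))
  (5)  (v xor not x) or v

(1) fails at (0,0,0,1): the formula yields 0, G is 1.
(3) fails at (0,0,0,0): the formula yields 1, G is 0.
(4) fails at (0,0,1,0): the formula yields 1, G is 0.
(5) fails at (0,0,0,0): the formula yields 1, G is 0.
(2) is the remaining candidate, and it agrees with G on all 16 inputs.

2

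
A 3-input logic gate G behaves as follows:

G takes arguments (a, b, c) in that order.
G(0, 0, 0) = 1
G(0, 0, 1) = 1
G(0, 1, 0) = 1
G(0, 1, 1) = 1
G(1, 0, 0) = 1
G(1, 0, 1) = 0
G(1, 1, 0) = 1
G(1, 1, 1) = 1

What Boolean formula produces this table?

Only row (1,0,1) gives 0. So G is 1 everywhere except there — the complement of the minterm a·¬b·c.

G(a, b, c) = ~((a & ~b) & c)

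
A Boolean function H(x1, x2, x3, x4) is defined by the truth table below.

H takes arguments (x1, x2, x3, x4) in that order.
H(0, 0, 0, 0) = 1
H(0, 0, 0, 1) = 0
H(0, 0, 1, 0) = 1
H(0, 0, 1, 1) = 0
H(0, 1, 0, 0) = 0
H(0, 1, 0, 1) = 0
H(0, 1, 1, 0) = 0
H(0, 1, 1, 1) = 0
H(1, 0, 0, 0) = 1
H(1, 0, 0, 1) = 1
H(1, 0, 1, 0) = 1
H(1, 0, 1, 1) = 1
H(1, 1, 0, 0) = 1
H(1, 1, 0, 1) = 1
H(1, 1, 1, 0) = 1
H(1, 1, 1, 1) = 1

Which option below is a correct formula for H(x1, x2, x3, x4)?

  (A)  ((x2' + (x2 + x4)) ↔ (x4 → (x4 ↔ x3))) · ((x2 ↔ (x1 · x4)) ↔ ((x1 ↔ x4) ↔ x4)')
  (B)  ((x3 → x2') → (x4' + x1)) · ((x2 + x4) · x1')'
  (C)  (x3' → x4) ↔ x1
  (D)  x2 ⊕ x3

(A) fails at (0,0,1,1): the formula yields 1, H is 0.
(C) fails at (0,0,1,0): the formula yields 0, H is 1.
(D) fails at (0,0,0,0): the formula yields 0, H is 1.
That leaves (B). Evaluating it on every row reproduces the table of H exactly.

B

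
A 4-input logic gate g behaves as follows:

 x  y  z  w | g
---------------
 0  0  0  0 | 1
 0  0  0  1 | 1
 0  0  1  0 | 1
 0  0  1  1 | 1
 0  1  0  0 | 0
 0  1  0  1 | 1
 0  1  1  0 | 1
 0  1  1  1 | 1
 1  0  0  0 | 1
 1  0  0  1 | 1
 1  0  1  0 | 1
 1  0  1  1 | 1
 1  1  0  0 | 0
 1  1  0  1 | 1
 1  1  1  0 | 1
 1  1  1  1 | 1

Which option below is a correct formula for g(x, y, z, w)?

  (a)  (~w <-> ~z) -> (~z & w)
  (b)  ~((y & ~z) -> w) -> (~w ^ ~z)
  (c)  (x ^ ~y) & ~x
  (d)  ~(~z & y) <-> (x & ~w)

b

(a) disagrees with g on (0,0,0,0) (formula → 0, table → 1); rule it out.
(c) disagrees with g on (0,1,0,1) (formula → 0, table → 1); rule it out.
(d) disagrees with g on (0,0,0,0) (formula → 0, table → 1); rule it out.
(b) is the remaining candidate, and it agrees with g on all 16 inputs.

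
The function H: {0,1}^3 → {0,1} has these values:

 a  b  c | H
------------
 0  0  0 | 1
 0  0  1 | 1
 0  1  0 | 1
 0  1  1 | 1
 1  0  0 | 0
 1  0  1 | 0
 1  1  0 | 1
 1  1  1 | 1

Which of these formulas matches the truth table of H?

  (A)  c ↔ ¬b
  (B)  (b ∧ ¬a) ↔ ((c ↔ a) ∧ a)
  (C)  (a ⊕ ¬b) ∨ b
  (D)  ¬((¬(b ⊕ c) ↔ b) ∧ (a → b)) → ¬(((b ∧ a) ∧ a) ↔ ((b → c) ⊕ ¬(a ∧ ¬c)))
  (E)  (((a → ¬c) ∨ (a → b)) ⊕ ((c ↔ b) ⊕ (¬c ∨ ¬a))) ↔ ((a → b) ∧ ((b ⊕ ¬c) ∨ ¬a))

C

(A): at (0,0,0) it gives 0, but H = 1 — eliminated.
(B): at (0,1,0) it gives 0, but H = 1 — eliminated.
(D): at (0,0,0) it gives 0, but H = 1 — eliminated.
(E): at (0,0,1) it gives 0, but H = 1 — eliminated.
Only (C) survives; checking it on all 8 rows confirms it matches H.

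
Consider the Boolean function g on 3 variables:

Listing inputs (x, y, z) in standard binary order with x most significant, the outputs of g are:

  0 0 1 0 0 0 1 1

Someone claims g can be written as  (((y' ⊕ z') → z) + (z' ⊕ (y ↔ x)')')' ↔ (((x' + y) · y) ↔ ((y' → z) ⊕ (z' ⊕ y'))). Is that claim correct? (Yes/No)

No

Test each input against both g and the formula:
  x=0, y=0, z=0: formula gives 0, g = 0 ✓
  x=0, y=0, z=1: formula gives 0, g = 0 ✓
  x=0, y=1, z=0: formula gives 1, g = 1 ✓
  x=0, y=1, z=1: formula gives 0, g = 0 ✓
  x=1, y=0, z=0: formula gives 0, g = 0 ✓
  …
  x=1, y=1, z=0: formula gives 0, but g = 1 ✗
Row (1,1,0) is a counterexample, so the formula is not equivalent to g.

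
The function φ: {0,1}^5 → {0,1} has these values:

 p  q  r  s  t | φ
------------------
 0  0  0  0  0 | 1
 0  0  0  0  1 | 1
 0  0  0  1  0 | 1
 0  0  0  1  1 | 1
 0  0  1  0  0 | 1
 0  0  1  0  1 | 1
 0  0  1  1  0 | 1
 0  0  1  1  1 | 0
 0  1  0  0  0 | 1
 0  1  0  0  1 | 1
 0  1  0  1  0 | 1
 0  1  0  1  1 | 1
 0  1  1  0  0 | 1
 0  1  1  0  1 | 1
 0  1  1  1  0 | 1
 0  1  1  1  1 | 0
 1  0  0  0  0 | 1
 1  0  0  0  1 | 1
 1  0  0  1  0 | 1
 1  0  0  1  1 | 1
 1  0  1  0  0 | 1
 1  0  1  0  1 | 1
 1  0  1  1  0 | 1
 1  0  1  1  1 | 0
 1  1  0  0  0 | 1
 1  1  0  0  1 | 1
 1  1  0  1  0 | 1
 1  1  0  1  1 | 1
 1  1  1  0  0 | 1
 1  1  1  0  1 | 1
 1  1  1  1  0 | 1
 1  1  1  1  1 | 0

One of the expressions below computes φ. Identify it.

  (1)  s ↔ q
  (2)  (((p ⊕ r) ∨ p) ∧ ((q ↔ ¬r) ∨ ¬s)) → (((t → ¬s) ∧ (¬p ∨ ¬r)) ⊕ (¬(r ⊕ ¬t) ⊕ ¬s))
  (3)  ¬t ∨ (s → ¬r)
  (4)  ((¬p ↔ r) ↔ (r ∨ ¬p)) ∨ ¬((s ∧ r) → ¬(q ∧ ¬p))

3

(1) disagrees with φ on (0,0,0,1,0) (formula → 0, table → 1); rule it out.
(2) disagrees with φ on (0,0,1,0,1) (formula → 0, table → 1); rule it out.
(4) disagrees with φ on (0,0,0,0,0) (formula → 0, table → 1); rule it out.
(3) is the remaining candidate, and it agrees with φ on all 32 inputs.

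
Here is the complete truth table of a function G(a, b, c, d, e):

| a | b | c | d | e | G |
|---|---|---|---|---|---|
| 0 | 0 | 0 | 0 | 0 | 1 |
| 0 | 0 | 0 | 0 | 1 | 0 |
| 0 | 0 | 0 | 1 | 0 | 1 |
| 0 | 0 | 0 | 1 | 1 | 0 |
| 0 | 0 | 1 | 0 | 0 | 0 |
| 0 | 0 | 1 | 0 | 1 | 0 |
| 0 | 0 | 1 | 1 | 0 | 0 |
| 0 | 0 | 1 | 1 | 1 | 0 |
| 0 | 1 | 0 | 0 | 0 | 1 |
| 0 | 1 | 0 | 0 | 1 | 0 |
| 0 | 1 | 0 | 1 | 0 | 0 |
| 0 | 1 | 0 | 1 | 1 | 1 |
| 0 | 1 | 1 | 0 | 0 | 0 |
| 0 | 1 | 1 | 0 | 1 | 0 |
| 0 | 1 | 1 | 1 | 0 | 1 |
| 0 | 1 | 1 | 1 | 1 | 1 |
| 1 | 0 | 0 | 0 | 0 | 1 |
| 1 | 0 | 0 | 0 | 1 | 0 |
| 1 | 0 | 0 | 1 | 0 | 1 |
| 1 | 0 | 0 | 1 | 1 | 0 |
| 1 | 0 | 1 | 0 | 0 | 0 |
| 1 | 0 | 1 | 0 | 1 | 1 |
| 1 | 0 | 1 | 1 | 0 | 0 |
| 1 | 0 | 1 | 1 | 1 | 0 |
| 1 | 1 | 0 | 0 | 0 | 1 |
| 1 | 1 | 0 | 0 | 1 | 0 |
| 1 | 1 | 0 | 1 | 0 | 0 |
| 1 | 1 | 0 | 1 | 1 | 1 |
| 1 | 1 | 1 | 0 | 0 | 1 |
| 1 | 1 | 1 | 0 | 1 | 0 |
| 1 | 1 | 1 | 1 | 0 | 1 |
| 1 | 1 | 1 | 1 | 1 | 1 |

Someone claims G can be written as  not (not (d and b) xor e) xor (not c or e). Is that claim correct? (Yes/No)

Check the formula against G row by row:
  a=0, b=0, c=0, d=0, e=0: formula gives 1, G = 1 ✓
  a=0, b=0, c=0, d=0, e=1: formula gives 0, G = 0 ✓
  a=0, b=0, c=0, d=1, e=0: formula gives 1, G = 1 ✓
  a=0, b=0, c=0, d=1, e=1: formula gives 0, G = 0 ✓
  …
  a=1, b=0, c=1, d=0, e=1: formula gives 0, but G = 1 ✗
Since they disagree at (1,0,1,0,1), the expression is not a correct formula for G.

No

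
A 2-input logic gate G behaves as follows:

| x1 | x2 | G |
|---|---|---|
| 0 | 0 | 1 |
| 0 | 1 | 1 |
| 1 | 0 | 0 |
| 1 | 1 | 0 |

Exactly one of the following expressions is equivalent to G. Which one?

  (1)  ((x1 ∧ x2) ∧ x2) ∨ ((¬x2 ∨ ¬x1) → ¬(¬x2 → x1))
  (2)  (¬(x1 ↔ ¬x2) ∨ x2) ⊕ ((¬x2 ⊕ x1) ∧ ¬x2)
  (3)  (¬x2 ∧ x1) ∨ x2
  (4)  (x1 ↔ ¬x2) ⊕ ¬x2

(1) disagrees with G on (0,1) (formula → 0, table → 1); rule it out.
(2) disagrees with G on (0,0) (formula → 0, table → 1); rule it out.
(3) disagrees with G on (0,0) (formula → 0, table → 1); rule it out.
(4) is the remaining candidate, and it agrees with G on all 4 inputs.

4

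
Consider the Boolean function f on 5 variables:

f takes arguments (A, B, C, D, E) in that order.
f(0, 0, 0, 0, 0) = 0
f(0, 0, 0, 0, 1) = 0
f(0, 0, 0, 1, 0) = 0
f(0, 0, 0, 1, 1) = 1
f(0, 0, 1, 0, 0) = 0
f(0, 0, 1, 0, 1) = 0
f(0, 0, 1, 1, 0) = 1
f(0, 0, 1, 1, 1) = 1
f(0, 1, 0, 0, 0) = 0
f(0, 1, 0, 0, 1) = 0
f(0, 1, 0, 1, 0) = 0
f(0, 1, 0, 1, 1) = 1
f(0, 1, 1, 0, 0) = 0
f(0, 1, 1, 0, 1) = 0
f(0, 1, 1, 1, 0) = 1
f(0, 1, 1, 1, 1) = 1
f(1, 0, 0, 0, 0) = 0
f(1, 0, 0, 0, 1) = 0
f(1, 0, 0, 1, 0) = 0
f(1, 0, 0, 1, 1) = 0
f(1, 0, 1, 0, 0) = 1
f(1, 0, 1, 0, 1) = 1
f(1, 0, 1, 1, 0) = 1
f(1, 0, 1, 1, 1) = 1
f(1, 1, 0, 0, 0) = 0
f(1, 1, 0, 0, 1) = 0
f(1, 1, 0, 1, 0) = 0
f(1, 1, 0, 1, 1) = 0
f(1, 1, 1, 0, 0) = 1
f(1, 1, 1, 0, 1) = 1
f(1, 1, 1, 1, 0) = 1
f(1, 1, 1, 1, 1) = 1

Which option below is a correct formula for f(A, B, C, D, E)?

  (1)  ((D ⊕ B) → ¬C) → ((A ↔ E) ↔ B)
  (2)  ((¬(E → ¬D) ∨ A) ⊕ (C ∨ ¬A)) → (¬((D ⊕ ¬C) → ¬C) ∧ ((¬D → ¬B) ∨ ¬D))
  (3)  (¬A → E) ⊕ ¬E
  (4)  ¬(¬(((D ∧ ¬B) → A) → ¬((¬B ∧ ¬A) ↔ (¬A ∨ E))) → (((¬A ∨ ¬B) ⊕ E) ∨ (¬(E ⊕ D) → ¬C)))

2

(1) fails at (0,0,0,0,1): the formula yields 1, f is 0.
(3) fails at (0,0,0,0,0): the formula yields 1, f is 0.
(4) fails at (0,0,0,1,1): the formula yields 0, f is 1.
(2) is the remaining candidate, and it agrees with f on all 32 inputs.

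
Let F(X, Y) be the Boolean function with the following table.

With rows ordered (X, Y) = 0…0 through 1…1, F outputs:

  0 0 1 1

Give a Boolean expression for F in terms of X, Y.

The output simply equals X.

F(X, Y) = X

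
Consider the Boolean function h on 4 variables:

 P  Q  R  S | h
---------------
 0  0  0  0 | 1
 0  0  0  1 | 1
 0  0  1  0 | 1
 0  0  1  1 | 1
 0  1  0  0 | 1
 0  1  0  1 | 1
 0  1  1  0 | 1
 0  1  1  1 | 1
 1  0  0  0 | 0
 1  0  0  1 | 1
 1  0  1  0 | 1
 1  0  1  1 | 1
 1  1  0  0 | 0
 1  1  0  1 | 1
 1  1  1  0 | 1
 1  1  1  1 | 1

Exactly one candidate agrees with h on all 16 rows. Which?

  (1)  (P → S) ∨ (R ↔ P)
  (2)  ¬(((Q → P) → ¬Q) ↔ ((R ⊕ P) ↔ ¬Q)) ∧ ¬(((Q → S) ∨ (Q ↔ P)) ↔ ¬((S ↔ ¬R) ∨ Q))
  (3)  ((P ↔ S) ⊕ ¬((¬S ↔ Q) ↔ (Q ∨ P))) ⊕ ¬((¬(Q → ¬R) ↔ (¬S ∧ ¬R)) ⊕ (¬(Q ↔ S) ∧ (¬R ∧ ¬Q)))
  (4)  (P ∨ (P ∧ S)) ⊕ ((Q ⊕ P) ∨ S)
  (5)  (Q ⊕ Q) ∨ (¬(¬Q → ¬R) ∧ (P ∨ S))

(2): at (0,0,0,0) it gives 0, but h = 1 — eliminated.
(3): at (0,0,0,0) it gives 0, but h = 1 — eliminated.
(4): at (0,0,0,0) it gives 0, but h = 1 — eliminated.
(5): at (0,0,0,0) it gives 0, but h = 1 — eliminated.
(1) is the remaining candidate, and it agrees with h on all 16 inputs.

1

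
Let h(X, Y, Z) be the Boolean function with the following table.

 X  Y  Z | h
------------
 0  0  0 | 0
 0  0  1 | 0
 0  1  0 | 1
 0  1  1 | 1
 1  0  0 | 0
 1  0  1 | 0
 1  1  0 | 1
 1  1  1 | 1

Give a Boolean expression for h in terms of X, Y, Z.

The output simply equals Y.

h(X, Y, Z) = Y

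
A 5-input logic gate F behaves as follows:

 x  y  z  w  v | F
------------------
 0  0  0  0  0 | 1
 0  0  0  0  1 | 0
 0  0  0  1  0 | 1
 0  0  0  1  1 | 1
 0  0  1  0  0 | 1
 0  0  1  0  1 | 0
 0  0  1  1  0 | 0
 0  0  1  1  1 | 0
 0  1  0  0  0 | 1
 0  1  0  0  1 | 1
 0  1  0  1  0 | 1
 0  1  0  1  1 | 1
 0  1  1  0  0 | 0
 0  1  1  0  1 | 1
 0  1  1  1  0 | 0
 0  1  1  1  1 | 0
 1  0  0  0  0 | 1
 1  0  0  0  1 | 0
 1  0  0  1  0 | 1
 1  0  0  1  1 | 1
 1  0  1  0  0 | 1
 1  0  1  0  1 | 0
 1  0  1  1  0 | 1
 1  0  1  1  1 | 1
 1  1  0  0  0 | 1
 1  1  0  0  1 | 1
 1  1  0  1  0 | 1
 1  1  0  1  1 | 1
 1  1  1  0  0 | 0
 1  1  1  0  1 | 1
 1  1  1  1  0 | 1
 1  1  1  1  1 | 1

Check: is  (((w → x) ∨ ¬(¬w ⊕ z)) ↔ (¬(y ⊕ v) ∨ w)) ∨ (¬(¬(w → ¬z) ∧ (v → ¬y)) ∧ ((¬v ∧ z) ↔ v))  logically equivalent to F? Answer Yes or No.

Yes

Evaluate (((w → x) ∨ ¬(¬w ⊕ z)) ↔ (¬(y ⊕ v) ∨ w)) ∨ (¬(¬(w → ¬z) ∧ (v → ¬y)) ∧ ((¬v ∧ z) ↔ v)) on each row and compare to F:
  x=0, y=0, z=0, w=0, v=0: formula gives 1, F = 1 ✓
  x=0, y=0, z=0, w=0, v=1: formula gives 0, F = 0 ✓
  x=0, y=0, z=0, w=1, v=0: formula gives 1, F = 1 ✓
  x=0, y=0, z=0, w=1, v=1: formula gives 1, F = 1 ✓
  …and likewise for the remaining 28 rows.
Every row agrees, so the formula is equivalent.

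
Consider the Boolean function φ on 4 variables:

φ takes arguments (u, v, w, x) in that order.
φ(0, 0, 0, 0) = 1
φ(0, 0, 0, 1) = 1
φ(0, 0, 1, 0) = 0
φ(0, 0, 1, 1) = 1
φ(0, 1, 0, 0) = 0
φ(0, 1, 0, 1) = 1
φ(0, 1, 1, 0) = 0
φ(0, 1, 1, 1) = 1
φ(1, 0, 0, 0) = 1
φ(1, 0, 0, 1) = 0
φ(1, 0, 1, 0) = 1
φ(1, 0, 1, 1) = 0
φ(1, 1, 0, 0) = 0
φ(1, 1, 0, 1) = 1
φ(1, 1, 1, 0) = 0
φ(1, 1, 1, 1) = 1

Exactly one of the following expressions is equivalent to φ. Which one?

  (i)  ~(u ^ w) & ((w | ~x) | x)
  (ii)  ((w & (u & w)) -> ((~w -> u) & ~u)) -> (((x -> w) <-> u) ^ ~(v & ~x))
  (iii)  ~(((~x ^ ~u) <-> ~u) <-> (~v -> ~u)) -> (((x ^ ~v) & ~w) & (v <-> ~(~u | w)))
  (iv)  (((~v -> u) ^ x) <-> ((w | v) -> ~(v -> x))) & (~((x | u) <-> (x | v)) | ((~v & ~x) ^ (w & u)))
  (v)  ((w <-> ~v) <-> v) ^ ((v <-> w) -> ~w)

(i) fails at (0,0,1,1): the formula yields 0, φ is 1.
(ii) fails at (0,0,0,1): the formula yields 0, φ is 1.
(iv) fails at (0,0,0,0): the formula yields 0, φ is 1.
(v) fails at (0,0,0,0): the formula yields 0, φ is 1.
That leaves (iii). Evaluating it on every row reproduces the table of φ exactly.

iii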